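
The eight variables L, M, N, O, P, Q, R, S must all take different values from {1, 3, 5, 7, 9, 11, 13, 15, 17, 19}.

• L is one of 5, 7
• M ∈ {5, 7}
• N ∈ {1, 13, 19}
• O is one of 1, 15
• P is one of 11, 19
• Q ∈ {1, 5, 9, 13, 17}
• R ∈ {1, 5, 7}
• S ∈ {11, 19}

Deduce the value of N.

13

L and M between them cover only {5, 7} — a naked pair. Remove those values from Q, R.
R's domain is down to {1}, so R = 1. Strike 1 from N, O, Q.
That leaves O = 15.
The 2 variables P and S are confined to {11, 19}, which locks those values in; drop them from N.
So N = 13.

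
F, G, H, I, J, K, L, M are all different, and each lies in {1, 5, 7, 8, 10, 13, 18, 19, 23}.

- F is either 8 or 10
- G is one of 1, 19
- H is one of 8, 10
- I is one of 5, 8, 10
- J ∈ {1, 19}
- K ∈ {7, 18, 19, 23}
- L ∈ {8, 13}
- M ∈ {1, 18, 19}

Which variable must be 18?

M

The 2 variables F and H are confined to {8, 10}, which locks those values in; drop them from I, L.
I's domain is down to {5}, so I = 5.
L's domain is down to {13}, so L = 13.
G and J share exactly the 2 values {1, 19}; by pigeonhole those values go to them, so strike 1, 19 from K, M.
So 18 goes to M.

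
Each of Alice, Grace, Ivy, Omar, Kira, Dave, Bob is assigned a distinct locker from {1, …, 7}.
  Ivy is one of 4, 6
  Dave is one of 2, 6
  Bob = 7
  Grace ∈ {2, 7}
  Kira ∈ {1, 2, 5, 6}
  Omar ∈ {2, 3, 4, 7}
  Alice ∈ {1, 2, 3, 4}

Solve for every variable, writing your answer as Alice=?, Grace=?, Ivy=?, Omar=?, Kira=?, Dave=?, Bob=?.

Bob must be 7 (only option left). Eliminate 7 elsewhere: Grace, Omar.
Grace has just one choice, so Grace = 2. So Alice, Omar, Kira, Dave can't be 2.
Dave must be 6 (only option left). Strike 6 from Ivy, Kira.
Ivy has just one choice, so Ivy = 4. Eliminate 4 elsewhere: Alice, Omar.
Omar has just one choice, so Omar = 3. Remove 3 from Alice.
Alice has just one choice, so Alice = 1. Strike 1 from Kira.
Kira's domain is down to {5}, so Kira = 5.

Alice=1, Grace=2, Ivy=4, Omar=3, Kira=5, Dave=6, Bob=7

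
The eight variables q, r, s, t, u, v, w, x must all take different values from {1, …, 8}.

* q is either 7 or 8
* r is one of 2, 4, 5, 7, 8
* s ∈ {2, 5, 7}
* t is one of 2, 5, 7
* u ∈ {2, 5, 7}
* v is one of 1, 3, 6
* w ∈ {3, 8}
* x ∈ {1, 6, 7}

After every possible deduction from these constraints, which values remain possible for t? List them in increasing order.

2, 5, 7

The 8 variables together cover exactly {1, 2, 3, 4, 5, 6, 7, 8} — 8 values for 8 variables — and 4 appears only in r's list, so r = 4.
The 3 variables s, t, u are confined to {2, 5, 7}, which locks those values in; drop them from q, x.
q has just one choice, so q = 8. So w can't be 8.
w has just one choice, so w = 3. Strike 3 from v.
No further eliminations apply; t can still be any of 2, 5, 7.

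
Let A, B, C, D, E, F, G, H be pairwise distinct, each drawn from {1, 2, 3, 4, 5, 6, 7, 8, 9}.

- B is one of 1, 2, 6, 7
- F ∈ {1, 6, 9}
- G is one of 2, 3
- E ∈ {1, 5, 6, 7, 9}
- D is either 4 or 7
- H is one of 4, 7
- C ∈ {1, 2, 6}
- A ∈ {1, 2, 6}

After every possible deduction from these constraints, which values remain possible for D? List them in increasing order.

4, 7

Among the 8 variables, 3 fits only G (and all 8 values in {1, 2, 3, 4, 5, 6, 7, 9} must be used), so G = 3.
The 7 still-open variables draw from only 7 values {1, 2, 4, 5, 6, 7, 9}, so each is used; only E can be 5, hence E = 5.
The 6 still-open variables draw from only 6 values {1, 2, 4, 6, 7, 9}, so each is used; only F can be 9, hence F = 9.
D and H between them cover only {4, 7} — a naked pair. Remove those values from B.
No further eliminations apply; D can still be any of 4, 7.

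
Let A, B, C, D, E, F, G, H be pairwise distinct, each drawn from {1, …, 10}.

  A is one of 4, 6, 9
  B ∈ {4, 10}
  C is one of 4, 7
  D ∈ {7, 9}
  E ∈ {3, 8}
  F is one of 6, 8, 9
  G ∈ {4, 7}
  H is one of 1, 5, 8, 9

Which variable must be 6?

A

The 2 variables C and G are confined to {4, 7}, which locks those values in; drop them from A, B, D.
B must be 10 (only option left).
D must be 9 (only option left). Remove 9 from A, F, H.
So 6 goes to A.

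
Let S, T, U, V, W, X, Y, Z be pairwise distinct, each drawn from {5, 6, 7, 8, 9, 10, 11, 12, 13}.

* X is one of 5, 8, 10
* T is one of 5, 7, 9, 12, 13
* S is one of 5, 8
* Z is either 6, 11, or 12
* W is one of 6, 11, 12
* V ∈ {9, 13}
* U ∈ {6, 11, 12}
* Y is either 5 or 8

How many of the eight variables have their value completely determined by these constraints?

1

The 2 variables S and Y are confined to {5, 8}, which locks those values in; drop them from T, X.
That leaves X = 10.
U, W, Z share exactly the 3 values {6, 11, 12}; by pigeonhole those values go to them, so strike 6, 11, 12 from T.
Determined: X=10. The other variables each still have more than one consistent value. That makes 1.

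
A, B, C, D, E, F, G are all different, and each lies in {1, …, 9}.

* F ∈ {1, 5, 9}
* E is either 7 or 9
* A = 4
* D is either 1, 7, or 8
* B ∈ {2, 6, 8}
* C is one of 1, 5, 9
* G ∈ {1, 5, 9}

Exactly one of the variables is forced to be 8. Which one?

A has just one choice, so A = 4.
C, F, G between them cover only {1, 5, 9} — a naked triple. Remove those values from D, E.
E must be 7 (only option left). Strike 7 from D.
So 8 goes to D.

D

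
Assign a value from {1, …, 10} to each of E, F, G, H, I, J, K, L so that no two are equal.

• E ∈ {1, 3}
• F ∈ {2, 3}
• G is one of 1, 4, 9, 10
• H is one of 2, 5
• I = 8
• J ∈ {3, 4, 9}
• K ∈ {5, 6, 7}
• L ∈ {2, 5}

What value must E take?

1

I has just one choice, so I = 8.
H and L between them cover only {2, 5} — a naked pair. Remove those values from F, K.
F must be 3 (only option left). Strike 3 from E, J.
So E = 1.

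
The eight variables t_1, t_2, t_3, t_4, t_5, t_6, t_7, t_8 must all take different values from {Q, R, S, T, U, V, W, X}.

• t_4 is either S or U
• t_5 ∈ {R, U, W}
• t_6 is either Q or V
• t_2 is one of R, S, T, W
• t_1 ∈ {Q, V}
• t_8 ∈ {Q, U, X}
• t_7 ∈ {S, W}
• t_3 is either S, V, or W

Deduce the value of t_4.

U

The 8 variables together cover exactly {Q, R, S, T, U, V, W, X} — 8 values for 8 variables — and T appears only in t_2's list, so t_2 = T.
The 7 still-open variables draw from only 7 values {Q, R, S, U, V, W, X}, so each is used; only t_5 can be R, hence t_5 = R.
The 6 still-open variables together cover exactly {Q, S, U, V, W, X} — 6 values for 6 variables — and X appears only in t_8's list, so t_8 = X.
Among the 5 still-open variables, U fits only t_4 (and all 5 values in {Q, S, U, V, W} must be used), so t_4 = U.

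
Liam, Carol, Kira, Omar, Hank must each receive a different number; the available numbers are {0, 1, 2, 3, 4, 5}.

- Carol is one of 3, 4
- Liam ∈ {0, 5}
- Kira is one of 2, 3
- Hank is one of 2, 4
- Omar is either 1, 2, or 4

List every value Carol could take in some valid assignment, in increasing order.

3, 4

Carol, Kira, Hank share exactly the 3 values {2, 3, 4}; by pigeonhole those values go to them, so strike 2, 3, 4 from Omar.
Omar's domain is down to {1}, so Omar = 1.
No further eliminations apply; Carol can still be any of 3, 4.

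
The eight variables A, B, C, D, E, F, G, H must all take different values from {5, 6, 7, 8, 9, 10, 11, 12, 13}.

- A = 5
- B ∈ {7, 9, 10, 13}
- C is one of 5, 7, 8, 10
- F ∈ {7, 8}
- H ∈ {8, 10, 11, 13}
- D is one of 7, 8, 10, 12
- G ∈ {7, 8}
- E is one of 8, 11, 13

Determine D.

12

A must be 5 (only option left). Remove 5 from C.
Among the 7 still-open variables, 9 fits only B (and all 7 values in {7, 8, 9, 10, 11, 12, 13} must be used), so B = 9.
The 6 still-open variables together cover exactly {7, 8, 10, 11, 12, 13} — 6 values for 6 variables — and 12 appears only in D's list, so D = 12.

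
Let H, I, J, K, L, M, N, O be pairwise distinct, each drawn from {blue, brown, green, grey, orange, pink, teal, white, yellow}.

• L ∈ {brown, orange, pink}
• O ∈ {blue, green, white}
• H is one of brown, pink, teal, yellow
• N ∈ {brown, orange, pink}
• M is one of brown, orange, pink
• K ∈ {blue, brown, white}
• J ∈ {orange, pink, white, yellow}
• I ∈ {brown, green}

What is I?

green

The 8 variables together cover exactly {blue, brown, green, orange, pink, teal, white, yellow} — 8 values for 8 variables — and teal appears only in H's list, so H = teal.
Among the 7 still-open variables, yellow fits only J (and all 7 values in {blue, brown, green, orange, pink, white, yellow} must be used), so J = yellow.
The 3 variables L, M, N are confined to {brown, orange, pink}, which locks those values in; drop them from I, K.
So I = green.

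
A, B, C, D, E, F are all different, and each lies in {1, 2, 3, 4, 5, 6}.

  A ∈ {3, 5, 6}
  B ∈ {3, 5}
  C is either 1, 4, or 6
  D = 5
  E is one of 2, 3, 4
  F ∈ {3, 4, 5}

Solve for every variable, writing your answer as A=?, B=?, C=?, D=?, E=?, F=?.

D must be 5 (only option left). Strike 5 from A, B, F.
B's domain is down to {3}, so B = 3. Strike 3 from A, E, F.
That leaves F = 4. Remove 4 from C, E.
A has just one choice, so A = 6. Remove 6 from C.
C's domain is down to {1}, so C = 1.
That leaves E = 2.

A=6, B=3, C=1, D=5, E=2, F=4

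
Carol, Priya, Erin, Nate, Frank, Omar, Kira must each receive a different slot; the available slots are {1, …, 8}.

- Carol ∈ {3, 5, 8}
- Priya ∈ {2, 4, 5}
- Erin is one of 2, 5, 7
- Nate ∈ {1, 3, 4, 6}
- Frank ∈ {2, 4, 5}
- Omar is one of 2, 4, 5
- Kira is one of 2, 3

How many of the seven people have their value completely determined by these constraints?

Priya, Frank, Omar between them cover only {2, 4, 5} — a naked triple. Remove those values from Carol, Erin, Nate, Kira.
Erin must be 7 (only option left).
Kira must be 3 (only option left). Remove 3 from Carol, Nate.
That leaves Carol = 8.
Determined: Carol=8, Erin=7, Kira=3. The other people each still have more than one consistent value. That makes 3.

3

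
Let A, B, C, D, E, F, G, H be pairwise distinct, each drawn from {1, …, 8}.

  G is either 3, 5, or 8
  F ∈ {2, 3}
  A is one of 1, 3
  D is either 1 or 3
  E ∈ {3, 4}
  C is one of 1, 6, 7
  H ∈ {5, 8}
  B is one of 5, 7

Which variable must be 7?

B

Among the 8 variables, 2 fits only F (and all 8 values in {1, 2, 3, 4, 5, 6, 7, 8} must be used), so F = 2.
The 7 still-open variables draw from only 7 values {1, 3, 4, 5, 6, 7, 8}, so each is used; only E can be 4, hence E = 4.
The 6 still-open variables together cover exactly {1, 3, 5, 6, 7, 8} — 6 values for 6 variables — and 6 appears only in C's list, so C = 6.
Among the 5 still-open variables, 7 fits only B (and all 5 values in {1, 3, 5, 7, 8} must be used), so B = 7.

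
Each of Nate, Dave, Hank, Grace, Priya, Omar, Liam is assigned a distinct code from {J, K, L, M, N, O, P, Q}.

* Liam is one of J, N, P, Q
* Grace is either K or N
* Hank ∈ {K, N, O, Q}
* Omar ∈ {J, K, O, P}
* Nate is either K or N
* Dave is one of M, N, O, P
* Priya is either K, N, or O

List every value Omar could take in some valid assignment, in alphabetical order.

J, P

Among the 7 variables, M fits only Dave (and all 7 values in {J, K, M, N, O, P, Q} must be used), so Dave = M.
The 2 variables Nate and Grace are confined to {K, N}, which locks those values in; drop them from Hank, Priya, Omar, Liam.
Priya has just one choice, so Priya = O. Eliminate O elsewhere: Hank, Omar.
Hank must be Q (only option left). Eliminate Q elsewhere: Liam.
No further eliminations apply; Omar can still be any of J, P.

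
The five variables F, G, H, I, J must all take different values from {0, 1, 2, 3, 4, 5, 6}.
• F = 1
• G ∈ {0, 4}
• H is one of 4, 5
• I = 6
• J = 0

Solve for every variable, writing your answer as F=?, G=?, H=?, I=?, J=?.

F=1, G=4, H=5, I=6, J=0

F must be 1 (only option left).
That leaves I = 6.
J's domain is down to {0}, so J = 0. Eliminate 0 elsewhere: G.
G has just one choice, so G = 4. Remove 4 from H.
H's domain is down to {5}, so H = 5.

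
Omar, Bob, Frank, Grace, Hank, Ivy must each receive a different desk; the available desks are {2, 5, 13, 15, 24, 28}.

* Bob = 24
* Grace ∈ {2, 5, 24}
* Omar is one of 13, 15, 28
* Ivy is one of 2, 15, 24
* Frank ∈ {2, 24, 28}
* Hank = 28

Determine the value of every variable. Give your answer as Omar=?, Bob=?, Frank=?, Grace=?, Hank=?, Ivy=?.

Bob has just one choice, so Bob = 24. Eliminate 24 elsewhere: Frank, Grace, Ivy.
Hank must be 28 (only option left). Eliminate 28 elsewhere: Omar, Frank.
Frank's domain is down to {2}, so Frank = 2. So Grace, Ivy can't be 2.
Grace has just one choice, so Grace = 5.
That leaves Ivy = 15. Strike 15 from Omar.
Omar has just one choice, so Omar = 13.

Omar=13, Bob=24, Frank=2, Grace=5, Hank=28, Ivy=15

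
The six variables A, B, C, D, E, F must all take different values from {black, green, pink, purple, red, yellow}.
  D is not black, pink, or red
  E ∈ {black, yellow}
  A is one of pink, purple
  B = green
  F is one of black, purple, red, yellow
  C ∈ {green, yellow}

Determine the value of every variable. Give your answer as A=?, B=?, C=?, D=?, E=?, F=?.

B has just one choice, so B = green. So C, D can't be green.
C's domain is down to {yellow}, so C = yellow. Remove yellow from D, E, F.
D has just one choice, so D = purple. So A, F can't be purple.
E must be black (only option left). So F can't be black.
That leaves F = red.
A must be pink (only option left).

A=pink, B=green, C=yellow, D=purple, E=black, F=red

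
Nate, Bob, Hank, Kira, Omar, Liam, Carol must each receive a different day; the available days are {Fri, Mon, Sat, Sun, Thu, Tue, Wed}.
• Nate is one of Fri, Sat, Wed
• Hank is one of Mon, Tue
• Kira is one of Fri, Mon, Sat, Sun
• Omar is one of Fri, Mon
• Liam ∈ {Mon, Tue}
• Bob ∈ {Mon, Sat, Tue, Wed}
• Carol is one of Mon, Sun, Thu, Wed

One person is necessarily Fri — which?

The 7 variables draw from only 7 values {Fri, Mon, Sat, Sun, Thu, Tue, Wed}, so each is used; only Carol can be Thu, hence Carol = Thu.
Among the 6 still-open variables, Sun fits only Kira (and all 6 values in {Fri, Mon, Sat, Sun, Tue, Wed} must be used), so Kira = Sun.
Hank and Liam between them cover only {Mon, Tue} — a naked pair. Remove those values from Bob, Omar.
So Fri goes to Omar.

Omar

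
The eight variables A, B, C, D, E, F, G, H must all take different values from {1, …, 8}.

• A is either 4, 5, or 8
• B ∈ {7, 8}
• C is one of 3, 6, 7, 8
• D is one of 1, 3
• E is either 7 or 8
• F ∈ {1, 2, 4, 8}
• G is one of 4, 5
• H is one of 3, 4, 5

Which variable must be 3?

The 8 variables draw from only 8 values {1, 2, 3, 4, 5, 6, 7, 8}, so each is used; only F can be 2, hence F = 2.
The 7 still-open variables draw from only 7 values {1, 3, 4, 5, 6, 7, 8}, so each is used; only D can be 1, hence D = 1.
The 6 still-open variables together cover exactly {3, 4, 5, 6, 7, 8} — 6 values for 6 variables — and 6 appears only in C's list, so C = 6.
The 5 still-open variables draw from only 5 values {3, 4, 5, 7, 8}, so each is used; only H can be 3, hence H = 3.

H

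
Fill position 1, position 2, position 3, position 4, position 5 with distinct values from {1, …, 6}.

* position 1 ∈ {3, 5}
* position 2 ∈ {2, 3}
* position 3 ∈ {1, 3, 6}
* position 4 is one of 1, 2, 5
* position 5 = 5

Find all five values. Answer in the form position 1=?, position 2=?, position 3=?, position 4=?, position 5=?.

position 1=3, position 2=2, position 3=6, position 4=1, position 5=5

position 5 must be 5 (only option left). Eliminate 5 elsewhere: position 1, position 4.
position 1's domain is down to {3}, so position 1 = 3. Remove 3 from position 2, position 3.
position 2 must be 2 (only option left). Eliminate 2 elsewhere: position 4.
position 4 must be 1 (only option left). Eliminate 1 elsewhere: position 3.
position 3 must be 6 (only option left).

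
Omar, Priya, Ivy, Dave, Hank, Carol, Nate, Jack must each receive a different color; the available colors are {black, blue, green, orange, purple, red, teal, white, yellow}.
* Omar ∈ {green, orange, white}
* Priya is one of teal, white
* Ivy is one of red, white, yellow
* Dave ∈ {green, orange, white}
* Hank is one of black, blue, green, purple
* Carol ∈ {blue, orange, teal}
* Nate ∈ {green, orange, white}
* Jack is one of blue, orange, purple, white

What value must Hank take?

black

Omar, Dave, Nate between them cover only {green, orange, white} — a naked triple. Remove those values from Priya, Ivy, Hank, Carol, Jack.
Priya's domain is down to {teal}, so Priya = teal. Eliminate teal elsewhere: Carol.
Carol's domain is down to {blue}, so Carol = blue. So Hank, Jack can't be blue.
That leaves Jack = purple. Remove purple from Hank.
So Hank = black.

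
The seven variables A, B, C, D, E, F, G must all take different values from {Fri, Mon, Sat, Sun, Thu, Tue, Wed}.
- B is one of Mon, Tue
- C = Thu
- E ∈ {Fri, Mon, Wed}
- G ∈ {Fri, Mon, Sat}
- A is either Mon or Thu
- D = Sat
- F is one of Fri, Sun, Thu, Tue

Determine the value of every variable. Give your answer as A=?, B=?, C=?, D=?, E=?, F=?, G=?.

A=Mon, B=Tue, C=Thu, D=Sat, E=Wed, F=Sun, G=Fri

C has just one choice, so C = Thu. Eliminate Thu elsewhere: A, F.
D must be Sat (only option left). Strike Sat from G.
A's domain is down to {Mon}, so A = Mon. Strike Mon from B, E, G.
That leaves B = Tue. So F can't be Tue.
G has just one choice, so G = Fri. Eliminate Fri elsewhere: E, F.
E's domain is down to {Wed}, so E = Wed.
F has just one choice, so F = Sun.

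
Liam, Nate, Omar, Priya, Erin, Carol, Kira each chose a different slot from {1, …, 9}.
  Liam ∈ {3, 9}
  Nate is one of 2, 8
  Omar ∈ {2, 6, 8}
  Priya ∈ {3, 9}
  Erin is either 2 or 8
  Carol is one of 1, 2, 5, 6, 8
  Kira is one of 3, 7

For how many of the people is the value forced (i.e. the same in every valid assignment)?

The 2 variables Liam and Priya are confined to {3, 9}, which locks those values in; drop them from Kira.
Kira has just one choice, so Kira = 7.
Nate and Erin share exactly the 2 values {2, 8}; by pigeonhole those values go to them, so strike 2, 8 from Omar, Carol.
Omar must be 6 (only option left). Eliminate 6 elsewhere: Carol.
Determined: Omar=6, Kira=7. The other people each still have more than one consistent value. That makes 2.

2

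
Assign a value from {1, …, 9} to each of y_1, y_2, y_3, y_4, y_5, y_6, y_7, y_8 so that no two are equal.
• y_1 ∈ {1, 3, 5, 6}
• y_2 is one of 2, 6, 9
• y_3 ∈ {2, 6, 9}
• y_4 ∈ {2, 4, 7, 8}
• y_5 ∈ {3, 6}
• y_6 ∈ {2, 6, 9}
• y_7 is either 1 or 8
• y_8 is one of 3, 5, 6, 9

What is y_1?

1

y_2, y_3, y_6 share exactly the 3 values {2, 6, 9}; by pigeonhole those values go to them, so strike 2, 6, 9 from y_1, y_4, y_5, y_8.
y_5's domain is down to {3}, so y_5 = 3. Remove 3 from y_1, y_8.
y_8 has just one choice, so y_8 = 5. Remove 5 from y_1.
So y_1 = 1.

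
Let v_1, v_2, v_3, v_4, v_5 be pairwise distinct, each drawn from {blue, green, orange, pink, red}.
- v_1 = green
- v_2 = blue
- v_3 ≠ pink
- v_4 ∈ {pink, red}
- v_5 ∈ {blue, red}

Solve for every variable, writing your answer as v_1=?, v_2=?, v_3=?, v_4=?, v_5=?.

v_1=green, v_2=blue, v_3=orange, v_4=pink, v_5=red

v_1's domain is down to {green}, so v_1 = green. Remove green from v_3.
v_2 must be blue (only option left). So v_3, v_5 can't be blue.
v_5 has just one choice, so v_5 = red. Strike red from v_3, v_4.
v_3 has just one choice, so v_3 = orange.
That leaves v_4 = pink.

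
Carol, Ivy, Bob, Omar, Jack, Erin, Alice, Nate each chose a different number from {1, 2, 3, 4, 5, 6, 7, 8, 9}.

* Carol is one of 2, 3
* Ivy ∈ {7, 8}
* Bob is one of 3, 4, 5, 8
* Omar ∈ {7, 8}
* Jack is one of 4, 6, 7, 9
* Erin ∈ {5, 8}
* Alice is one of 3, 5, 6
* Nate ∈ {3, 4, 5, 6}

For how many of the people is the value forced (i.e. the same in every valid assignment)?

3

The 8 variables draw from only 8 values {2, 3, 4, 5, 6, 7, 8, 9}, so each is used; only Carol can be 2, hence Carol = 2.
The 7 still-open variables draw from only 7 values {3, 4, 5, 6, 7, 8, 9}, so each is used; only Jack can be 9, hence Jack = 9.
The 2 variables Ivy and Omar are confined to {7, 8}, which locks those values in; drop them from Bob, Erin.
Erin's domain is down to {5}, so Erin = 5. Strike 5 from Bob, Alice, Nate.
Determined: Carol=2, Jack=9, Erin=5. The other people each still have more than one consistent value. That makes 3.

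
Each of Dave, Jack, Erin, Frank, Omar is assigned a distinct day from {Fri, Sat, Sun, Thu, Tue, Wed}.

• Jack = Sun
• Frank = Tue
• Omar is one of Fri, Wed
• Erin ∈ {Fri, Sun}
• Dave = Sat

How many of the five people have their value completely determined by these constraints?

Dave's domain is down to {Sat}, so Dave = Sat.
That leaves Jack = Sun. Strike Sun from Erin.
That leaves Erin = Fri. Eliminate Fri elsewhere: Omar.
Frank has just one choice, so Frank = Tue.
Omar has just one choice, so Omar = Wed.
Every person is fixed: Dave=Sat, Jack=Sun, Erin=Fri, Frank=Tue, Omar=Wed. That makes 5.

5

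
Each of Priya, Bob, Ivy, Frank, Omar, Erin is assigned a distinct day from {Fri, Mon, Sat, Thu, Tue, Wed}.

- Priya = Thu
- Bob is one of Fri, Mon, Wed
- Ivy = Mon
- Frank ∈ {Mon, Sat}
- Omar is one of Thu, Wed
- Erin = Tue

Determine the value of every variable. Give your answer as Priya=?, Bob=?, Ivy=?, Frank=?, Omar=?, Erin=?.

Priya=Thu, Bob=Fri, Ivy=Mon, Frank=Sat, Omar=Wed, Erin=Tue

Priya must be Thu (only option left). Eliminate Thu elsewhere: Omar.
Ivy has just one choice, so Ivy = Mon. Remove Mon from Bob, Frank.
Frank has just one choice, so Frank = Sat.
That leaves Omar = Wed. Eliminate Wed elsewhere: Bob.
That leaves Erin = Tue.
That leaves Bob = Fri.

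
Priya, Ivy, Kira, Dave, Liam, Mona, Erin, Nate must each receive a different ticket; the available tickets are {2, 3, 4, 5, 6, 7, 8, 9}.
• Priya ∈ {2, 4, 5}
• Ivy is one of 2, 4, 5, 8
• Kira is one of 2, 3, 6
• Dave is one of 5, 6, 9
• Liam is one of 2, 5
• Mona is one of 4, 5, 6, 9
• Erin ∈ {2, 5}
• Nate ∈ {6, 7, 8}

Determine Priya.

4

Among the 8 variables, 3 fits only Kira (and all 8 values in {2, 3, 4, 5, 6, 7, 8, 9} must be used), so Kira = 3.
The 7 still-open variables together cover exactly {2, 4, 5, 6, 7, 8, 9} — 7 values for 7 variables — and 7 appears only in Nate's list, so Nate = 7.
The 6 still-open variables together cover exactly {2, 4, 5, 6, 8, 9} — 6 values for 6 variables — and 8 appears only in Ivy's list, so Ivy = 8.
The 2 variables Liam and Erin are confined to {2, 5}, which locks those values in; drop them from Priya, Dave, Mona.
So Priya = 4.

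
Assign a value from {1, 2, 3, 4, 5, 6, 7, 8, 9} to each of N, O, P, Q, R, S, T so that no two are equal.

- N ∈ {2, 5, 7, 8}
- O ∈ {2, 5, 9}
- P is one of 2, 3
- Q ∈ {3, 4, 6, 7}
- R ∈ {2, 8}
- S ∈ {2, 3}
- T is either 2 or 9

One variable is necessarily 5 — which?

O

P and S share exactly the 2 values {2, 3}; by pigeonhole those values go to them, so strike 2, 3 from N, O, Q, R, T.
R has just one choice, so R = 8. Remove 8 from N.
T's domain is down to {9}, so T = 9. Strike 9 from O.
So 5 goes to O.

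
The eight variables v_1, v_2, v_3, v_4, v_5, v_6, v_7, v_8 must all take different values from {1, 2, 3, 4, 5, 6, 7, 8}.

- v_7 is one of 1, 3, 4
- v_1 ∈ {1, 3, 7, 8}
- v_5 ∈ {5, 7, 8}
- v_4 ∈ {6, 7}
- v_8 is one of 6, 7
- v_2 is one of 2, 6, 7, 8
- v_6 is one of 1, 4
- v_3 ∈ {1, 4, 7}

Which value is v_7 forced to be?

3

Among the 8 variables, 2 fits only v_2 (and all 8 values in {1, 2, 3, 4, 5, 6, 7, 8} must be used), so v_2 = 2.
Among the 7 still-open variables, 5 fits only v_5 (and all 7 values in {1, 3, 4, 5, 6, 7, 8} must be used), so v_5 = 5.
Among the 6 still-open variables, 8 fits only v_1 (and all 6 values in {1, 3, 4, 6, 7, 8} must be used), so v_1 = 8.
Among the 5 still-open variables, 3 fits only v_7 (and all 5 values in {1, 3, 4, 6, 7} must be used), so v_7 = 3.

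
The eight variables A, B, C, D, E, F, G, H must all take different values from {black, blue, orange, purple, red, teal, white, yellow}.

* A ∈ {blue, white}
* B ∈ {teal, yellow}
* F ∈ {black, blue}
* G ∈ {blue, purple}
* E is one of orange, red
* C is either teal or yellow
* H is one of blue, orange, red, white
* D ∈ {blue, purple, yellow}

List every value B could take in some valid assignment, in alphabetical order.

The 8 variables together cover exactly {black, blue, orange, purple, red, teal, white, yellow} — 8 values for 8 variables — and black appears only in F's list, so F = black.
B and C share exactly the 2 values {teal, yellow}; by pigeonhole those values go to them, so strike teal, yellow from D.
D and G share exactly the 2 values {blue, purple}; by pigeonhole those values go to them, so strike blue, purple from A, H.
A's domain is down to {white}, so A = white. Strike white from H.
No further eliminations apply; B can still be any of teal, yellow.

teal, yellow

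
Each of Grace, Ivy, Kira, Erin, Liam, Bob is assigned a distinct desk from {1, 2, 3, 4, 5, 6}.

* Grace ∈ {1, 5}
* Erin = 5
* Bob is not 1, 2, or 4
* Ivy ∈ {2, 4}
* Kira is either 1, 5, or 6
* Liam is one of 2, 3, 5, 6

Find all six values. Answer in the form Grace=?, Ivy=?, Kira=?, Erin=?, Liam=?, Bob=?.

Grace=1, Ivy=4, Kira=6, Erin=5, Liam=2, Bob=3

Erin must be 5 (only option left). Eliminate 5 elsewhere: Grace, Kira, Liam, Bob.
Grace has just one choice, so Grace = 1. So Kira can't be 1.
Kira has just one choice, so Kira = 6. Eliminate 6 elsewhere: Liam, Bob.
Bob has just one choice, so Bob = 3. Strike 3 from Liam.
That leaves Liam = 2. Strike 2 from Ivy.
Ivy must be 4 (only option left).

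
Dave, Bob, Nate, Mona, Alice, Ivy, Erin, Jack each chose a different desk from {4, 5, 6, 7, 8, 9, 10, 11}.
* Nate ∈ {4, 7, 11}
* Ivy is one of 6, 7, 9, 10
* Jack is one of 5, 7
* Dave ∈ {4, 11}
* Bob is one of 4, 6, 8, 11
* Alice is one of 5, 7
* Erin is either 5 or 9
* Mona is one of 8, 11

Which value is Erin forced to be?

Among the 8 variables, 10 fits only Ivy (and all 8 values in {4, 5, 6, 7, 8, 9, 10, 11} must be used), so Ivy = 10.
The 7 still-open variables draw from only 7 values {4, 5, 6, 7, 8, 9, 11}, so each is used; only Bob can be 6, hence Bob = 6.
The 6 still-open variables draw from only 6 values {4, 5, 7, 8, 9, 11}, so each is used; only Mona can be 8, hence Mona = 8.
The 5 still-open variables draw from only 5 values {4, 5, 7, 9, 11}, so each is used; only Erin can be 9, hence Erin = 9.

9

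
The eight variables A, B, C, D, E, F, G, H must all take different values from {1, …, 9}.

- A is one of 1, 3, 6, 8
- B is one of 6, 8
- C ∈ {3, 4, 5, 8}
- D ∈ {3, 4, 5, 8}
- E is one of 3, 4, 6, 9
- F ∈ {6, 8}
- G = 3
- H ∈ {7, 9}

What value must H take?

7

G has just one choice, so G = 3. Eliminate 3 elsewhere: A, C, D, E.
The 7 still-open variables draw from only 7 values {1, 4, 5, 6, 7, 8, 9}, so each is used; only A can be 1, hence A = 1.
Among the 6 still-open variables, 7 fits only H (and all 6 values in {4, 5, 6, 7, 8, 9} must be used), so H = 7.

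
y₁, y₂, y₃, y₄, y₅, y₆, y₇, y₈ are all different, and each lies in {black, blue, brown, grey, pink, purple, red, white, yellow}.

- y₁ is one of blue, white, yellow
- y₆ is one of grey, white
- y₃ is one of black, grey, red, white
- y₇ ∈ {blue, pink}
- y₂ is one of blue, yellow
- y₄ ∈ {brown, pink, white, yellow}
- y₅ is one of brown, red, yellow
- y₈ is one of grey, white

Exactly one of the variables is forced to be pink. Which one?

Among the 8 variables, black fits only y₃ (and all 8 values in {black, blue, brown, grey, pink, red, white, yellow} must be used), so y₃ = black.
Among the 7 still-open variables, red fits only y₅ (and all 7 values in {blue, brown, grey, pink, red, white, yellow} must be used), so y₅ = red.
Among the 6 still-open variables, brown fits only y₄ (and all 6 values in {blue, brown, grey, pink, white, yellow} must be used), so y₄ = brown.
The 5 still-open variables together cover exactly {blue, grey, pink, white, yellow} — 5 values for 5 variables — and pink appears only in y₇'s list, so y₇ = pink.

y₇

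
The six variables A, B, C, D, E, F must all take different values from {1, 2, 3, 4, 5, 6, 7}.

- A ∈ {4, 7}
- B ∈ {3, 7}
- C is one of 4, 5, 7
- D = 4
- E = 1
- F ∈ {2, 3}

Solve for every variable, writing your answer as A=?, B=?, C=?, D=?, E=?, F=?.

A=7, B=3, C=5, D=4, E=1, F=2

D has just one choice, so D = 4. So A, C can't be 4.
That leaves E = 1.
A's domain is down to {7}, so A = 7. So B, C can't be 7.
B has just one choice, so B = 3. So F can't be 3.
C must be 5 (only option left).
F must be 2 (only option left).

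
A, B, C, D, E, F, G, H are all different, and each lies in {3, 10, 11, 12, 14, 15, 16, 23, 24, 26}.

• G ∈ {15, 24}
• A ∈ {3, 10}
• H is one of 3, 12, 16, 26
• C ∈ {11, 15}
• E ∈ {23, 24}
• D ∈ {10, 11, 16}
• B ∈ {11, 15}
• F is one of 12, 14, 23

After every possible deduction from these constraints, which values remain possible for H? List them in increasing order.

The 2 variables B and C are confined to {11, 15}, which locks those values in; drop them from D, G.
That leaves G = 24. Remove 24 from E.
E has just one choice, so E = 23. Strike 23 from F.
No further eliminations apply; H can still be any of 3, 12, 16, 26.

3, 12, 16, 26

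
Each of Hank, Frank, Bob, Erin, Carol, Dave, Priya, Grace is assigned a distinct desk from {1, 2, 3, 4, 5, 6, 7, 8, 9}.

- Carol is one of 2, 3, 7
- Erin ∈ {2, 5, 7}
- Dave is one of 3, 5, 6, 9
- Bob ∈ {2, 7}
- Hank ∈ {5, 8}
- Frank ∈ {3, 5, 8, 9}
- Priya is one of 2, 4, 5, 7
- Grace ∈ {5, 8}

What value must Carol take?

Among the 8 variables, 4 fits only Priya (and all 8 values in {2, 3, 4, 5, 6, 7, 8, 9} must be used), so Priya = 4.
Among the 7 still-open variables, 6 fits only Dave (and all 7 values in {2, 3, 5, 6, 7, 8, 9} must be used), so Dave = 6.
Among the 6 still-open variables, 9 fits only Frank (and all 6 values in {2, 3, 5, 7, 8, 9} must be used), so Frank = 9.
Among the 5 still-open variables, 3 fits only Carol (and all 5 values in {2, 3, 5, 7, 8} must be used), so Carol = 3.

3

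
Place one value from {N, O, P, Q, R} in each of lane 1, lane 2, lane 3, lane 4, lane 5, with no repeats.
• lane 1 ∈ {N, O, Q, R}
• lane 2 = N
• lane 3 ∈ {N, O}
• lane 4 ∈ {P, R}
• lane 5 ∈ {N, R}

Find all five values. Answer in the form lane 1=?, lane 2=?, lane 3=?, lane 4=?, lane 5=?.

lane 1=Q, lane 2=N, lane 3=O, lane 4=P, lane 5=R

lane 2 has just one choice, so lane 2 = N. Remove N from lane 1, lane 3, lane 5.
That leaves lane 3 = O. Strike O from lane 1.
lane 5's domain is down to {R}, so lane 5 = R. Eliminate R elsewhere: lane 1, lane 4.
lane 1's domain is down to {Q}, so lane 1 = Q.
lane 4 has just one choice, so lane 4 = P.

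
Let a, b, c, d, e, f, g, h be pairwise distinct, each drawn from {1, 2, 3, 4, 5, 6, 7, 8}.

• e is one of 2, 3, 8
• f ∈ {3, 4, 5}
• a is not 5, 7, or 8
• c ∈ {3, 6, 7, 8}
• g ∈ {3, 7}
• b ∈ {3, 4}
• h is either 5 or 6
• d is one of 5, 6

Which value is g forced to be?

The 8 variables draw from only 8 values {1, 2, 3, 4, 5, 6, 7, 8}, so each is used; only a can be 1, hence a = 1.
The 7 still-open variables together cover exactly {2, 3, 4, 5, 6, 7, 8} — 7 values for 7 variables — and 2 appears only in e's list, so e = 2.
The 6 still-open variables together cover exactly {3, 4, 5, 6, 7, 8} — 6 values for 6 variables — and 8 appears only in c's list, so c = 8.
The 5 still-open variables together cover exactly {3, 4, 5, 6, 7} — 5 values for 5 variables — and 7 appears only in g's list, so g = 7.

7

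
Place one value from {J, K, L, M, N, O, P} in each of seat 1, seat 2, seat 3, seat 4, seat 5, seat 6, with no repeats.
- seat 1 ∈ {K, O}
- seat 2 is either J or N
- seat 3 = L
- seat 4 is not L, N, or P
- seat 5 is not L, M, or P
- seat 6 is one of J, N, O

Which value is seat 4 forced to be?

seat 3 must be L (only option left).
The 5 still-open variables draw from only 5 values {J, K, M, N, O}, so each is used; only seat 4 can be M, hence seat 4 = M.

M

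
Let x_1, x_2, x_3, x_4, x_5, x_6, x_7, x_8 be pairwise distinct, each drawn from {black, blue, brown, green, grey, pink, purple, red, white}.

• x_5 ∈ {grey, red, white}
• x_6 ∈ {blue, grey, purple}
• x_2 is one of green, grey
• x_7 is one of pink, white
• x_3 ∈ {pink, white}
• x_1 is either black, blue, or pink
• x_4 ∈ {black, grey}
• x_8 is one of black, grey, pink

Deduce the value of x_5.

red

The 8 variables draw from only 8 values {black, blue, green, grey, pink, purple, red, white}, so each is used; only x_2 can be green, hence x_2 = green.
The 7 still-open variables draw from only 7 values {black, blue, grey, pink, purple, red, white}, so each is used; only x_6 can be purple, hence x_6 = purple.
The 6 still-open variables draw from only 6 values {black, blue, grey, pink, red, white}, so each is used; only x_1 can be blue, hence x_1 = blue.
The 5 still-open variables draw from only 5 values {black, grey, pink, red, white}, so each is used; only x_5 can be red, hence x_5 = red.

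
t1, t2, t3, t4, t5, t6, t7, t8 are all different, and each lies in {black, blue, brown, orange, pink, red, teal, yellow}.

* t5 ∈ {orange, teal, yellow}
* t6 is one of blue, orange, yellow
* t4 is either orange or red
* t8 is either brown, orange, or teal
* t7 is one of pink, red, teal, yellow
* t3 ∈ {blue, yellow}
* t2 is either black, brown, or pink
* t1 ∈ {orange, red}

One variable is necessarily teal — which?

t5

The 8 variables together cover exactly {black, blue, brown, orange, pink, red, teal, yellow} — 8 values for 8 variables — and black appears only in t2's list, so t2 = black.
The 7 still-open variables draw from only 7 values {blue, brown, orange, pink, red, teal, yellow}, so each is used; only t8 can be brown, hence t8 = brown.
Among the 6 still-open variables, pink fits only t7 (and all 6 values in {blue, orange, pink, red, teal, yellow} must be used), so t7 = pink.
The 5 still-open variables draw from only 5 values {blue, orange, red, teal, yellow}, so each is used; only t5 can be teal, hence t5 = teal.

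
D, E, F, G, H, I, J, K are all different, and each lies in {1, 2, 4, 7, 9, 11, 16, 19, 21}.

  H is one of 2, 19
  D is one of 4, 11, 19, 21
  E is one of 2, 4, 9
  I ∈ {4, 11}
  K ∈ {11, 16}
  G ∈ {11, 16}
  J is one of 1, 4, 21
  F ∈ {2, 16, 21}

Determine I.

Among the 8 variables, 1 fits only J (and all 8 values in {1, 2, 4, 9, 11, 16, 19, 21} must be used), so J = 1.
The 7 still-open variables draw from only 7 values {2, 4, 9, 11, 16, 19, 21}, so each is used; only E can be 9, hence E = 9.
G and K between them cover only {11, 16} — a naked pair. Remove those values from D, F, I.
So I = 4.

4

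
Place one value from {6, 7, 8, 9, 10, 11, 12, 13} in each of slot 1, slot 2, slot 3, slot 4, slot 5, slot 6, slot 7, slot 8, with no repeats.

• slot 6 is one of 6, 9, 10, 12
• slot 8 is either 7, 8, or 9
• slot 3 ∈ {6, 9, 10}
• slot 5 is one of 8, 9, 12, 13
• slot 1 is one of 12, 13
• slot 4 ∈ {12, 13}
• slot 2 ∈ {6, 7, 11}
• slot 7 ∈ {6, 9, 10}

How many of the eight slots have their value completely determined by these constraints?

The 8 variables draw from only 8 values {6, 7, 8, 9, 10, 11, 12, 13}, so each is used; only slot 2 can be 11, hence slot 2 = 11.
Among the 7 still-open variables, 7 fits only slot 8 (and all 7 values in {6, 7, 8, 9, 10, 12, 13} must be used), so slot 8 = 7.
The 6 still-open variables together cover exactly {6, 8, 9, 10, 12, 13} — 6 values for 6 variables — and 8 appears only in slot 5's list, so slot 5 = 8.
slot 1 and slot 4 share exactly the 2 values {12, 13}; by pigeonhole those values go to them, so strike 12, 13 from slot 6.
Determined: slot 2=11, slot 5=8, slot 8=7. The other slots each still have more than one consistent value. That makes 3.

3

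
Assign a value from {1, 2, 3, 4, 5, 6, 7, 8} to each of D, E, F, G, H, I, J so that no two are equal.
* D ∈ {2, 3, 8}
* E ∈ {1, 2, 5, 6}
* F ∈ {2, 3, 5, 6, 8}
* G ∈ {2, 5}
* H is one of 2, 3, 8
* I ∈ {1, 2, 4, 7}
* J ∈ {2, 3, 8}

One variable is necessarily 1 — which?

E

D, H, J between them cover only {2, 3, 8} — a naked triple. Remove those values from E, F, G, I.
G must be 5 (only option left). Remove 5 from E, F.
F's domain is down to {6}, so F = 6. Strike 6 from E.
So 1 goes to E.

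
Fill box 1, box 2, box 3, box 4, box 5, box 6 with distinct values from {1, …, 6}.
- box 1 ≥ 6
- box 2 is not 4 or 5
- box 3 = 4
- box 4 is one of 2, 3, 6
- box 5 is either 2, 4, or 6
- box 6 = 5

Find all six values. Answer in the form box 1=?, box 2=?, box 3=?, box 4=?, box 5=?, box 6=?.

box 1=6, box 2=1, box 3=4, box 4=3, box 5=2, box 6=5

box 1 has just one choice, so box 1 = 6. So box 2, box 4, box 5 can't be 6.
box 3 must be 4 (only option left). So box 5 can't be 4.
That leaves box 5 = 2. Remove 2 from box 2, box 4.
box 6's domain is down to {5}, so box 6 = 5.
box 4 has just one choice, so box 4 = 3. Strike 3 from box 2.
box 2's domain is down to {1}, so box 2 = 1.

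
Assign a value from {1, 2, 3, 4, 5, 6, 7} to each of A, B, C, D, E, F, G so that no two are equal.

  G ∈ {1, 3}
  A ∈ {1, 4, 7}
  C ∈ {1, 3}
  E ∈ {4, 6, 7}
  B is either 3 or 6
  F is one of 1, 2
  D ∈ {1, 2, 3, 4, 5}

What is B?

Among the 7 variables, 5 fits only D (and all 7 values in {1, 2, 3, 4, 5, 6, 7} must be used), so D = 5.
The 6 still-open variables together cover exactly {1, 2, 3, 4, 6, 7} — 6 values for 6 variables — and 2 appears only in F's list, so F = 2.
C and G between them cover only {1, 3} — a naked pair. Remove those values from A, B.
So B = 6.

6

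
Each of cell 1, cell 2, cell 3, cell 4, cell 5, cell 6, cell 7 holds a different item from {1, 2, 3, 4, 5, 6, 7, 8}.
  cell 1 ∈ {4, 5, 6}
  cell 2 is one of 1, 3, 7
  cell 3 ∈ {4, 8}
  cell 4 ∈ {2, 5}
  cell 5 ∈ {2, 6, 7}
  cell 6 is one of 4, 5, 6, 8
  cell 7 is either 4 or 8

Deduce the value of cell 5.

The 2 variables cell 3 and cell 7 are confined to {4, 8}, which locks those values in; drop them from cell 1, cell 6.
cell 1 and cell 6 share exactly the 2 values {5, 6}; by pigeonhole those values go to them, so strike 5, 6 from cell 4, cell 5.
cell 4's domain is down to {2}, so cell 4 = 2. Remove 2 from cell 5.
So cell 5 = 7.

7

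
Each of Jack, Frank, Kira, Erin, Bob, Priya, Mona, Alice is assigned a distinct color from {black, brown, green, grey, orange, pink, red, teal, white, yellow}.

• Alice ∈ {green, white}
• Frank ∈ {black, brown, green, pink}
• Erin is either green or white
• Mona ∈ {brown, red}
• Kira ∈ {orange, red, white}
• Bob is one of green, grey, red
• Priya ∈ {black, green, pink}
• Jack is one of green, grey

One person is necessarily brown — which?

Among the 8 variables, orange fits only Kira (and all 8 values in {black, brown, green, grey, orange, pink, red, white} must be used), so Kira = orange.
Erin and Alice share exactly the 2 values {green, white}; by pigeonhole those values go to them, so strike green, white from Jack, Frank, Bob, Priya.
Jack's domain is down to {grey}, so Jack = grey. Remove grey from Bob.
Bob has just one choice, so Bob = red. Eliminate red elsewhere: Mona.
So brown goes to Mona.

Mona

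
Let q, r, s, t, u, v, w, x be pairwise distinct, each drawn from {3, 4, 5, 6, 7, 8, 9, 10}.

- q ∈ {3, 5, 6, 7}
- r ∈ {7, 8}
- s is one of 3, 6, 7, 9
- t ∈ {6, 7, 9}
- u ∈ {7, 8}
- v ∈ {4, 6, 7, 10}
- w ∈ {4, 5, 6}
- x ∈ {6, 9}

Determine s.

3

The 8 variables draw from only 8 values {3, 4, 5, 6, 7, 8, 9, 10}, so each is used; only v can be 10, hence v = 10.
The 7 still-open variables draw from only 7 values {3, 4, 5, 6, 7, 8, 9}, so each is used; only w can be 4, hence w = 4.
The 6 still-open variables draw from only 6 values {3, 5, 6, 7, 8, 9}, so each is used; only q can be 5, hence q = 5.
The 5 still-open variables together cover exactly {3, 6, 7, 8, 9} — 5 values for 5 variables — and 3 appears only in s's list, so s = 3.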